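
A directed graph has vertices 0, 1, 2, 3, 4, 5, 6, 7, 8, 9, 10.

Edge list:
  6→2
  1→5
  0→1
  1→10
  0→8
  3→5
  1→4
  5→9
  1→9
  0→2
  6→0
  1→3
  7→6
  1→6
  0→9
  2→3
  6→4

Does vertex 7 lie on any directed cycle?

No

7 lies on a cycle iff there is a path from 7 back to itself.
Exploring from 7, it never reaches itself; equivalently, its strongly connected component is a singleton.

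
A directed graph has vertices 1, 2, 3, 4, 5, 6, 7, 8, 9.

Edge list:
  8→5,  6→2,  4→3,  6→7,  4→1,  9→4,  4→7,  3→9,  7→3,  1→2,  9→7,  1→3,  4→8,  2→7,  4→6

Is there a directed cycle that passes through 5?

5 lies on a cycle iff there is a path from 5 back to itself.
Exploring from 5, it never reaches itself; equivalently, its strongly connected component is a singleton.

No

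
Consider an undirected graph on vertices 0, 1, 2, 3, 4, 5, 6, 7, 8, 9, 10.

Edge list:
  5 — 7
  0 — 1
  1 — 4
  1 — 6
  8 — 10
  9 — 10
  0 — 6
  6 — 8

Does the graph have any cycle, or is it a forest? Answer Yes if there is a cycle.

DFS, tracking each vertex's parent; an edge to a visited non-parent vertex closes a cycle.
Start from 1:
visit 1 (parent –)
  visit 0 (parent 1)
    visit 6 (parent 0)
      6–0: parent, skip
      6–1: 1 visited and ≠ parent → cycle
Cycle: 1 – 0 – 6 – 1.

Yes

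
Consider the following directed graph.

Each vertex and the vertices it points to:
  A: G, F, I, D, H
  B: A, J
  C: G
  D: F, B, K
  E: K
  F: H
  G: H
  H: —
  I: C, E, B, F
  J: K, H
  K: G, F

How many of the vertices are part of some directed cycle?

A vertex is on a directed cycle iff it belongs to a strongly connected component of size ≥ 2 (or has a self-loop).
The vertices on cycles are {A, B, D, I} — 4 in total.

4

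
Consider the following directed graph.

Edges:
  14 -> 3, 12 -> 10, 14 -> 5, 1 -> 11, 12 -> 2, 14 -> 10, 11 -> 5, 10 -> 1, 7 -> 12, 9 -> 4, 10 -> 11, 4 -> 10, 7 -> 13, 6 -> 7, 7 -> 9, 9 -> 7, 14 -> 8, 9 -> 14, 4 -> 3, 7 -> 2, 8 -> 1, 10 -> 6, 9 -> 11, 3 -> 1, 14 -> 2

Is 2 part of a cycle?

2 lies on a cycle iff there is a path from 2 back to itself.
Exploring from 2, it never reaches itself; equivalently, its strongly connected component is a singleton.

No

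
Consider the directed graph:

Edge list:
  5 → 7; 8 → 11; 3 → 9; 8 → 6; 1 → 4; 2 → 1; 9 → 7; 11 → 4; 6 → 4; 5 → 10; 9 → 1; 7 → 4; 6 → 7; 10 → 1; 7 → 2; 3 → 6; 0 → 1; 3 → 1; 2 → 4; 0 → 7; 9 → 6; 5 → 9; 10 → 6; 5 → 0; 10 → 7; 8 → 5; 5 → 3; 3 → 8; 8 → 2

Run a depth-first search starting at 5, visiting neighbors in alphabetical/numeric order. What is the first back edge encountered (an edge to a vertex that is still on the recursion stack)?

8->5

DFS from 5 (visiting neighbors in alphabetical/numeric order); mark gray on enter, black on exit:
5 gray
  0 gray
    1 gray
      4 gray
      4 black
    1 black
    7 gray
      2 gray
        2→1: 1 black — skip
        2→4: 4 black — skip
      2 black
      7→4: 4 black — skip
    7 black
  0 black
  3 gray
    3→1: 1 black — skip
    6 gray
      6→4: 4 black — skip
      6→7: 7 black — skip
    6 black
    8 gray
      8→2: 2 black — skip
      8→5: 5 is gray → back edge
First back edge: 8 → 5.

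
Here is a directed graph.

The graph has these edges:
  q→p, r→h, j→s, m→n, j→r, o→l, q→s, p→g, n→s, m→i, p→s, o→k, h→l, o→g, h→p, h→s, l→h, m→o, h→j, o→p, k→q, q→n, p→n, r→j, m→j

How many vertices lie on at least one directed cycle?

4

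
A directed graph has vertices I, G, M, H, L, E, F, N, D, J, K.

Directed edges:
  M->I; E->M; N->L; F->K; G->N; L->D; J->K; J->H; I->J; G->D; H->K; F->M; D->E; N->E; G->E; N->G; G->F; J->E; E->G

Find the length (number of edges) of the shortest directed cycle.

For each vertex v, BFS finds the shortest path from v back to v.
The shortest such closed walk is G → N → G, length 2.

2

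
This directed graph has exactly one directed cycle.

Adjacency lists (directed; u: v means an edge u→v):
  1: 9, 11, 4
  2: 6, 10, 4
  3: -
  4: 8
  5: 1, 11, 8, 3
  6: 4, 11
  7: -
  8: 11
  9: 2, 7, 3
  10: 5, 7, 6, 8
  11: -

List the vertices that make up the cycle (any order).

DFS with gray/black marking from 9:
9 gray
  2 gray
    6 gray
      4 gray
        8 gray
          11 gray
          11 black
        8 black
      4 black
      6→11: 11 black — skip
    6 black
    10 gray
      5 gray
        1 gray
          1→9: 9 is gray → back edge
Back edge closes the cycle 9 → 2 → 10 → 5 → 1 → 9; its vertices are {1, 2, 5, 9, 10}.

1, 2, 5, 9, 10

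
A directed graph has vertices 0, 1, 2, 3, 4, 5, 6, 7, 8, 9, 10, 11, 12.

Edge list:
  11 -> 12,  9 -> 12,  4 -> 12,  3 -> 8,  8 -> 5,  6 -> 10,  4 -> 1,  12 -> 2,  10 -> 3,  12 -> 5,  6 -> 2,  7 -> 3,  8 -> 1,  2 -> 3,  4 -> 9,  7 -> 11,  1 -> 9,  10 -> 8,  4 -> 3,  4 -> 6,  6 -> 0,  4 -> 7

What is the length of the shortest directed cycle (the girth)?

For each vertex v, BFS finds the shortest path from v back to v.
The shortest such closed walk is 1 → 9 → 12 → 2 → 3 → 8 → 1, length 6.

6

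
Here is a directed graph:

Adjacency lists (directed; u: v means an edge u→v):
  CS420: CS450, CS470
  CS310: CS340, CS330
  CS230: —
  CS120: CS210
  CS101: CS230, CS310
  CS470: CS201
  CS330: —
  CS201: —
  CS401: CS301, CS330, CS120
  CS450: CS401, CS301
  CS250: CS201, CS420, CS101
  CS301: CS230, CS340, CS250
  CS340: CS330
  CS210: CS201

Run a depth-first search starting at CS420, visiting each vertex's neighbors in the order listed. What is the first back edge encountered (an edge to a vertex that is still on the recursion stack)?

CS250->CS420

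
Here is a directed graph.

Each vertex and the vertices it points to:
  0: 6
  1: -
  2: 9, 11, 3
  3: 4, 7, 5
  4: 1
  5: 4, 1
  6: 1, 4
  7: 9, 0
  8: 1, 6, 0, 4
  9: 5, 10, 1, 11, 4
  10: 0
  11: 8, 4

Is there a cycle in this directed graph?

No

DFS with white/gray/black marking, starting from 7:
7 gray
  9 gray
    5 gray
      4 gray
        1 gray
        1 black
      4 black
      5→1: 1 black — skip
    5 black
    10 gray
      0 gray
        6 gray
          6→1: 1 black — skip
          6→4: 4 black — skip
        6 black
      0 black
    10 black
    9→1: 1 black — skip
    11 gray
      8 gray
        8→1: 1 black — skip
        8→6: 6 black — skip
        8→0: 0 black — skip
        8→4: 4 black — skip
      8 black
      11→4: 4 black — skip
    11 black
    9→4: 4 black — skip
  9 black
  7→0: 0 black — skip
7 black
2 gray
  2→9: 9 black — skip
  2→11: 11 black — skip
  3 gray
    3→4: 4 black — skip
    3→7: 7 black — skip
    3→5: 5 black — skip
  3 black
2 black
Every edge goes to a white or black vertex — no back edge, so the graph is acyclic.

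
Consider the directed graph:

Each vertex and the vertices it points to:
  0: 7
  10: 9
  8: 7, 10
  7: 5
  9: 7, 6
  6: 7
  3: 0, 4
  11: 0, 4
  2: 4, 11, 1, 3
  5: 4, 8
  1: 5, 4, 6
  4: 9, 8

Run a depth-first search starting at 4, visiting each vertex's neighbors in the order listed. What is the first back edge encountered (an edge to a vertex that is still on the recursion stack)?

DFS from 4 (visiting each vertex's neighbors in the order listed); mark gray on enter, black on exit:
4 gray
  9 gray
    7 gray
      5 gray
        5→4: 4 is gray → back edge
First back edge: 5 → 4.

5->4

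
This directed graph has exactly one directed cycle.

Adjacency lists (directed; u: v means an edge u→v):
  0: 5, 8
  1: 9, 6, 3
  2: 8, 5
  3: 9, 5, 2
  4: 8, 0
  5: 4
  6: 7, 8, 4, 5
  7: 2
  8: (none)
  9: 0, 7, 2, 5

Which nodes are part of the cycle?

0, 4, 5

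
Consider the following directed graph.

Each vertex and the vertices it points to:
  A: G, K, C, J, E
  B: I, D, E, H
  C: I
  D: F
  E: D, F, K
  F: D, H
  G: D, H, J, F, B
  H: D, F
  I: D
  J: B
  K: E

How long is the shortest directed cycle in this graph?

2

For each vertex v, BFS finds the shortest path from v back to v.
The shortest such closed walk is K → E → K, length 2.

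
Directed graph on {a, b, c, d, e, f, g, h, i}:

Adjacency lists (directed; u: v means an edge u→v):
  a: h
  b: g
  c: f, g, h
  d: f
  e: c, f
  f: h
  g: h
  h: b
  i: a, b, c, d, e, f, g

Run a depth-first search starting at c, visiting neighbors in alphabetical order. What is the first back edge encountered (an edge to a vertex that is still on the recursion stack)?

DFS from c (visiting neighbors in alphabetical order); mark gray on enter, black on exit:
c gray
  f gray
    h gray
      b gray
        g gray
          g→h: h is gray → back edge
First back edge: g → h.

g->h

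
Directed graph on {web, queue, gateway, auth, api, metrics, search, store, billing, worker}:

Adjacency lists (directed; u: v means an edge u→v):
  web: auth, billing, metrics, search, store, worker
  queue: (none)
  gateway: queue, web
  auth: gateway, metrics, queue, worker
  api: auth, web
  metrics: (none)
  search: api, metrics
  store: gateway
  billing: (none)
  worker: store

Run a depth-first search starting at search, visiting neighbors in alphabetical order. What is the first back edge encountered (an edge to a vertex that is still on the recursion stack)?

DFS from search (visiting neighbors in alphabetical order); mark gray on enter, black on exit:
search gray
  api gray
    auth gray
      gateway gray
        queue gray
        queue black
        web gray
          web→auth: auth is gray → back edge
First back edge: web → auth.

web→auth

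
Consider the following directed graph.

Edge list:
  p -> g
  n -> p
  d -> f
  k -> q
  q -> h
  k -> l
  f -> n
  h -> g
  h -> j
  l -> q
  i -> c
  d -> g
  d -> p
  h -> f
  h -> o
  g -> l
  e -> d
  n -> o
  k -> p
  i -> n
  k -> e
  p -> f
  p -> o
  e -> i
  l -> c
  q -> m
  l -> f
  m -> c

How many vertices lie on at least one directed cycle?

A vertex is on a directed cycle iff it belongs to a strongly connected component of size ≥ 2 (or has a self-loop).
The vertices on cycles are {f, g, h, l, n, p, q} — 7 in total.

7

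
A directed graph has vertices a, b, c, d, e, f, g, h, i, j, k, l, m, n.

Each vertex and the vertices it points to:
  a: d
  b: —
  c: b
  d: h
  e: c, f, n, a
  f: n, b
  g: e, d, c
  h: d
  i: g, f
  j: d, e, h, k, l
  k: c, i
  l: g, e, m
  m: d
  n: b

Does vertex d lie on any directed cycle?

d is on a cycle iff d can reach itself via ≥1 edge.
d → h → d — yes.

Yes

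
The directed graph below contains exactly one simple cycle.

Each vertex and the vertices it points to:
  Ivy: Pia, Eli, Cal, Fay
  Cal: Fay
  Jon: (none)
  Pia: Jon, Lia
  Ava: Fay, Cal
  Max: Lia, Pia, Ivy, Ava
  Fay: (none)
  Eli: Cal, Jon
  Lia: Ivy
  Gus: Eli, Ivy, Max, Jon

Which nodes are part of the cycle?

DFS with gray/black marking from Ivy:
Ivy gray
  Pia gray
    Jon gray
    Jon black
    Lia gray
      Lia→Ivy: Ivy is gray → back edge
Back edge closes the cycle Ivy → Pia → Lia → Ivy; its vertices are {Ivy, Lia, Pia}.

Ivy, Lia, Pia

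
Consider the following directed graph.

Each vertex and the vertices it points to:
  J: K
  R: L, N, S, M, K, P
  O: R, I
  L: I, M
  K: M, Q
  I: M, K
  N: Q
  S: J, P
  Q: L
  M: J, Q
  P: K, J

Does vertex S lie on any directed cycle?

No

S lies on a cycle iff there is a path from S back to itself.
Exploring from S, it never reaches itself; equivalently, its strongly connected component is a singleton.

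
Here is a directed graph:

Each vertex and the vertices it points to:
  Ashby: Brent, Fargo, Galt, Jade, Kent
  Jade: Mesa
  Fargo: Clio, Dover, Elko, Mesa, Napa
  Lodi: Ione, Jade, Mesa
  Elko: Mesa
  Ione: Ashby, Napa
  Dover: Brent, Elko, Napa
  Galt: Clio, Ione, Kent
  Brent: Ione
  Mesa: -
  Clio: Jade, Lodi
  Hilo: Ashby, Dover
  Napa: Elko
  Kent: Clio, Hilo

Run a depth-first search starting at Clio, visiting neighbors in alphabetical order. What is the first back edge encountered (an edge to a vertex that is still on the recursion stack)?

Brent->Ione

DFS from Clio (visiting neighbors in alphabetical order); mark gray on enter, black on exit:
Clio gray
  Jade gray
    Mesa gray
    Mesa black
  Jade black
  Lodi gray
    Ione gray
      Ashby gray
        Brent gray
          Brent→Ione: Ione is gray → back edge
First back edge: Brent → Ione.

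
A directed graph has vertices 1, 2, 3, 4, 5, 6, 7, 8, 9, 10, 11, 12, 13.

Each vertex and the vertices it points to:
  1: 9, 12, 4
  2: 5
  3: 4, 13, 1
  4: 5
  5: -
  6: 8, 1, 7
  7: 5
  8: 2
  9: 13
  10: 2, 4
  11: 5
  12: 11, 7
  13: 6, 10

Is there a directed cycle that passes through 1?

1 is on a cycle iff 1 can reach itself via ≥1 edge.
1 → 9 → 13 → 6 → 1 — yes.

Yes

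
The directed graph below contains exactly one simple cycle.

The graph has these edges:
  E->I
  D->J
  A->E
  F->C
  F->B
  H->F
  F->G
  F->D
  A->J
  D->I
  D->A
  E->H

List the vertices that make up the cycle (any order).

DFS with gray/black marking from H:
H gray
  F gray
    C gray
    C black
    G gray
    G black
    B gray
    B black
    D gray
      A gray
        J gray
        J black
        E gray
          I gray
          I black
          E→H: H is gray → back edge
Back edge closes the cycle H → F → D → A → E → H; its vertices are {A, D, E, F, H}.

A, D, E, F, H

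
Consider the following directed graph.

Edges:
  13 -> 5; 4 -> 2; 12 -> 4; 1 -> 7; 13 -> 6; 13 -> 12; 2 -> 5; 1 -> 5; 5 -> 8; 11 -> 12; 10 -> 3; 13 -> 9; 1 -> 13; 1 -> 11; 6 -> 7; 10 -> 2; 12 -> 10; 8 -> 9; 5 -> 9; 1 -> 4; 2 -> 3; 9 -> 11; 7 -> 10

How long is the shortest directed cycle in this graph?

For each vertex v, BFS finds the shortest path from v back to v.
The shortest such closed walk is 11 → 12 → 4 → 2 → 5 → 9 → 11, length 6.

6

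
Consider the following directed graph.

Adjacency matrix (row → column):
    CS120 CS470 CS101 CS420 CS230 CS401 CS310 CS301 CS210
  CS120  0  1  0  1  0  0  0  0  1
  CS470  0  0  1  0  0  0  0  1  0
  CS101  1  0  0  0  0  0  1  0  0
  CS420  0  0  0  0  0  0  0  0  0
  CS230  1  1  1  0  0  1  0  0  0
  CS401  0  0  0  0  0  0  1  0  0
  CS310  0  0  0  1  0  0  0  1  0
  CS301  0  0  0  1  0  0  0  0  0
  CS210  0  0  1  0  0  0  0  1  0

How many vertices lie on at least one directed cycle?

A vertex is on a directed cycle iff it belongs to a strongly connected component of size ≥ 2 (or has a self-loop).
The vertices on cycles are {CS101, CS120, CS210, CS470} — 4 in total.

4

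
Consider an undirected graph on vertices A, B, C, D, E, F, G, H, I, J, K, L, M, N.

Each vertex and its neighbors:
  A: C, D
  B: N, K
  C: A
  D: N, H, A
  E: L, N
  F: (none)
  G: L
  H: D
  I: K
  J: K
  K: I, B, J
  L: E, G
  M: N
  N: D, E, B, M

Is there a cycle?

DFS, tracking each vertex's parent; an edge to a visited non-parent vertex closes a cycle.
Start from N:
visit N (parent –)
  visit D (parent N)
    D–N: parent, skip
    visit H (parent D)
      H–D: parent, skip
    visit A (parent D)
      visit C (parent A)
        C–A: parent, skip
      A–D: parent, skip
  visit E (parent N)
    visit L (parent E)
      L–E: parent, skip
      visit G (parent L)
        G–L: parent, skip
    E–N: parent, skip
  visit B (parent N)
    B–N: parent, skip
    visit K (parent B)
      visit I (parent K)
        I–K: parent, skip
      K–B: parent, skip
      visit J (parent K)
        J–K: parent, skip
  visit M (parent N)
    M–N: parent, skip
visit F (parent –)
No non-parent visited neighbor found — the graph is a forest.

No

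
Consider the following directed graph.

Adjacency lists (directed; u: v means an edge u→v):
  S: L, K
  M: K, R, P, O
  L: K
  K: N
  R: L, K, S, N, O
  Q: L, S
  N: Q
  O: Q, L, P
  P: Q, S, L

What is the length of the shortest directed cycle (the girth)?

4

For each vertex v, BFS finds the shortest path from v back to v.
The shortest such closed walk is K → N → Q → S → K, length 4.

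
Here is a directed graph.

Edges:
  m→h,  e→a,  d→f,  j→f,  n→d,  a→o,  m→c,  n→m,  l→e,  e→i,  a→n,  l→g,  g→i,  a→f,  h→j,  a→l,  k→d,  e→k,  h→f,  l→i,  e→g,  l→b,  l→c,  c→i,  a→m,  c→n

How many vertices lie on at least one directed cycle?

6

A vertex is on a directed cycle iff it belongs to a strongly connected component of size ≥ 2 (or has a self-loop).
The vertices on cycles are {a, c, e, l, m, n} — 6 in total.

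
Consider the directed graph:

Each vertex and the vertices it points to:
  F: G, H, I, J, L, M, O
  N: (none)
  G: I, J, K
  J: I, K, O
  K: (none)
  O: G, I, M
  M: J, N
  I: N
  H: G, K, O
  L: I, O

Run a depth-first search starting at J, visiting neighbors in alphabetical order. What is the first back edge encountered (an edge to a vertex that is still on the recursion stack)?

DFS from J (visiting neighbors in alphabetical order); mark gray on enter, black on exit:
J gray
  I gray
    N gray
    N black
  I black
  K gray
  K black
  O gray
    G gray
      G→I: I black — skip
      G→J: J is gray → back edge
First back edge: G → J.

G→J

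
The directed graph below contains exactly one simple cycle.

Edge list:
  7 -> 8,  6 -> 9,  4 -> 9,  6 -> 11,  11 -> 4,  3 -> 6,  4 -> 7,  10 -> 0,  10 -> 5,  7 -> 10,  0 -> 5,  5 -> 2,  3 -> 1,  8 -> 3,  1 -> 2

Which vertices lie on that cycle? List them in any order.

DFS with gray/black marking from 7:
7 gray
  10 gray
    0 gray
      5 gray
        2 gray
        2 black
      5 black
    0 black
    10→5: 5 black — skip
  10 black
  8 gray
    3 gray
      1 gray
        1→2: 2 black — skip
      1 black
      6 gray
        9 gray
        9 black
        11 gray
          4 gray
            4→9: 9 black — skip
            4→7: 7 is gray → back edge
Back edge closes the cycle 7 → 8 → 3 → 6 → 11 → 4 → 7; its vertices are {3, 4, 6, 7, 8, 11}.

3, 4, 6, 7, 8, 11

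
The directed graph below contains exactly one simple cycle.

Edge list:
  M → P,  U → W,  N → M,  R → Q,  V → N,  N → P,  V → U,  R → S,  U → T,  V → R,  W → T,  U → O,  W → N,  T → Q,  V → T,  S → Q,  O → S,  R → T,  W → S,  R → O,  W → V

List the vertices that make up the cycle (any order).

U, V, W

DFS with gray/black marking from U:
U gray
  T gray
    Q gray
    Q black
  T black
  W gray
    N gray
      M gray
        P gray
        P black
      M black
      N→P: P black — skip
    N black
    W→T: T black — skip
    S gray
      S→Q: Q black — skip
    S black
    V gray
      V→N: N black — skip
      R gray
        O gray
          O→S: S black — skip
        O black
        R→T: T black — skip
        R→Q: Q black — skip
        R→S: S black — skip
      R black
      V→U: U is gray → back edge
Back edge closes the cycle U → W → V → U; its vertices are {U, V, W}.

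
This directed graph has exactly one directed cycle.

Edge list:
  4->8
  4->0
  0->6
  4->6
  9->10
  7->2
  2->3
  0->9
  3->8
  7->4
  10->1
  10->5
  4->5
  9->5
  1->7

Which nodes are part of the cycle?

0, 1, 4, 7, 9, 10

DFS with gray/black marking from 0:
0 gray
  6 gray
  6 black
  9 gray
    5 gray
    5 black
    10 gray
      1 gray
        7 gray
          4 gray
            4→0: 0 is gray → back edge
Back edge closes the cycle 0 → 9 → 10 → 1 → 7 → 4 → 0; its vertices are {0, 1, 4, 7, 9, 10}.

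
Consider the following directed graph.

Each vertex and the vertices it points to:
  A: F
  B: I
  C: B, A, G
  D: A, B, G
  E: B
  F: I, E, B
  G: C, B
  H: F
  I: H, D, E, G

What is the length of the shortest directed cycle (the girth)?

2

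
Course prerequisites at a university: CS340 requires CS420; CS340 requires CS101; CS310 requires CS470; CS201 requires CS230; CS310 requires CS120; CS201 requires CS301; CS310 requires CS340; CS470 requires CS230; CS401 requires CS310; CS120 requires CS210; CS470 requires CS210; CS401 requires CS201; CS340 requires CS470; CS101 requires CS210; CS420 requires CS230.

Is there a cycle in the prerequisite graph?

DFS with white/gray/black marking, starting from CS401:
CS401 gray
  CS310 gray
    CS120 gray
      CS210 gray
      CS210 black
    CS120 black
    CS470 gray
      CS230 gray
      CS230 black
      CS470→CS210: CS210 black — skip
    CS470 black
    CS340 gray
      CS420 gray
        CS420→CS230: CS230 black — skip
      CS420 black
      CS340→CS470: CS470 black — skip
      CS101 gray
        CS101→CS210: CS210 black — skip
      CS101 black
    CS340 black
  CS310 black
  CS201 gray
    CS201→CS230: CS230 black — skip
    CS301 gray
    CS301 black
  CS201 black
CS401 black
Every edge goes to a white or black vertex — no back edge, so the graph is acyclic.

No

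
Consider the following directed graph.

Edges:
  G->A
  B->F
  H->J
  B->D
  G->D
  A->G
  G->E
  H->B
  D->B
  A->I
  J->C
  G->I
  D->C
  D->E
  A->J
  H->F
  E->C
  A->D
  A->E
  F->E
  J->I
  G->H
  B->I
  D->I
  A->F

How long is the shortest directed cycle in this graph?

2

For each vertex v, BFS finds the shortest path from v back to v.
The shortest such closed walk is G → A → G, length 2.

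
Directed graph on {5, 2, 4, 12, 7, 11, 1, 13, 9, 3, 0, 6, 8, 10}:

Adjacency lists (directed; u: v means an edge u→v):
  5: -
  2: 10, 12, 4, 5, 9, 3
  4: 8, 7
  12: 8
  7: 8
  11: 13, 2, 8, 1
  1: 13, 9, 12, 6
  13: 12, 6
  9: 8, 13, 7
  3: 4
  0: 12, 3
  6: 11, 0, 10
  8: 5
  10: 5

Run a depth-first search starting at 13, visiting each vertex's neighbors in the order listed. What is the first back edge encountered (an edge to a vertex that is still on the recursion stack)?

11→13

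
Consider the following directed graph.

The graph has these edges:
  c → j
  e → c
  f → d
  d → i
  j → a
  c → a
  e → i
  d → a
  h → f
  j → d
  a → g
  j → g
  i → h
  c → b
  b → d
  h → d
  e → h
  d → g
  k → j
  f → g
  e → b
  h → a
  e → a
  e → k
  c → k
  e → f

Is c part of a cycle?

c lies on a cycle iff there is a path from c back to itself.
Exploring from c, it never reaches itself; equivalently, its strongly connected component is a singleton.

No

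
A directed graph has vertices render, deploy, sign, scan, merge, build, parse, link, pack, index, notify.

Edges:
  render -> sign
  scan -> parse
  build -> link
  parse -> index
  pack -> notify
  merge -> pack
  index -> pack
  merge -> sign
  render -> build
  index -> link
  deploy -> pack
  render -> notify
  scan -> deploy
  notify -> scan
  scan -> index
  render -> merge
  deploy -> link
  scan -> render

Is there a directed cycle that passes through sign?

No

sign lies on a cycle iff there is a path from sign back to itself.
Exploring from sign, it never reaches itself; equivalently, its strongly connected component is a singleton.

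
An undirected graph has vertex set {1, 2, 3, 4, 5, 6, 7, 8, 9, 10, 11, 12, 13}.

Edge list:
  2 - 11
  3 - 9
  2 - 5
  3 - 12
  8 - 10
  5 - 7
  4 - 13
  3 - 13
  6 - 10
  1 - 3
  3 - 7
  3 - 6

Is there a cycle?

No

DFS, tracking each vertex's parent; an edge to a visited non-parent vertex closes a cycle.
Start from 3:
visit 3 (parent –)
  visit 7 (parent 3)
    visit 5 (parent 7)
      5–7: parent, skip
      visit 2 (parent 5)
        visit 11 (parent 2)
          11–2: parent, skip
        2–5: parent, skip
    7–3: parent, skip
  visit 13 (parent 3)
    visit 4 (parent 13)
      4–13: parent, skip
    13–3: parent, skip
  visit 1 (parent 3)
    1–3: parent, skip
  visit 12 (parent 3)
    12–3: parent, skip
  visit 9 (parent 3)
    9–3: parent, skip
  visit 6 (parent 3)
    6–3: parent, skip
    visit 10 (parent 6)
      10–6: parent, skip
      visit 8 (parent 10)
        8–10: parent, skip
No non-parent visited neighbor found — the graph is a forest.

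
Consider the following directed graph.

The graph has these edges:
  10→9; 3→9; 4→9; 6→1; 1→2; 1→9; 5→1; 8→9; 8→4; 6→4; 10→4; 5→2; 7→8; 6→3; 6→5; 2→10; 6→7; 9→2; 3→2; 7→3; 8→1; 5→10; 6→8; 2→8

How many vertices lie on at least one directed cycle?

6

A vertex is on a directed cycle iff it belongs to a strongly connected component of size ≥ 2 (or has a self-loop).
The vertices on cycles are {1, 2, 4, 8, 9, 10} — 6 in total.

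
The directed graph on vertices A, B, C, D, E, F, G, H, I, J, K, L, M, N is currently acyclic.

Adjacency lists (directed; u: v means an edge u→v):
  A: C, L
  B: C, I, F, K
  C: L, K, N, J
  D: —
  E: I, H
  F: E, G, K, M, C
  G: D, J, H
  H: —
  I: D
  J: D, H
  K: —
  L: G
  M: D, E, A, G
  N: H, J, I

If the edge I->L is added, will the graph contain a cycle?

Adding I→L creates a cycle iff L can already reach I.
Explore from L: no path reaches I. The graph stays acyclic.

No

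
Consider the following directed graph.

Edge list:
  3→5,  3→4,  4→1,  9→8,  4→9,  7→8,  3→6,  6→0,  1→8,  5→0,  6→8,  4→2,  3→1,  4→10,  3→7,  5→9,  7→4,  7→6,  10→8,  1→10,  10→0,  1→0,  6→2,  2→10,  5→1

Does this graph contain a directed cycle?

DFS with white/gray/black marking, starting from 3:
3 gray
  4 gray
    10 gray
      8 gray
      8 black
      0 gray
      0 black
    10 black
    1 gray
      1→8: 8 black — skip
      1→10: 10 black — skip
      1→0: 0 black — skip
    1 black
    9 gray
      9→8: 8 black — skip
    9 black
    2 gray
      2→10: 10 black — skip
    2 black
  4 black
  5 gray
    5→0: 0 black — skip
    5→1: 1 black — skip
    5→9: 9 black — skip
  5 black
  6 gray
    6→0: 0 black — skip
    6→2: 2 black — skip
    6→8: 8 black — skip
  6 black
  7 gray
    7→8: 8 black — skip
    7→4: 4 black — skip
    7→6: 6 black — skip
  7 black
  3→1: 1 black — skip
3 black
Every edge goes to a white or black vertex — no back edge, so the graph is acyclic.

No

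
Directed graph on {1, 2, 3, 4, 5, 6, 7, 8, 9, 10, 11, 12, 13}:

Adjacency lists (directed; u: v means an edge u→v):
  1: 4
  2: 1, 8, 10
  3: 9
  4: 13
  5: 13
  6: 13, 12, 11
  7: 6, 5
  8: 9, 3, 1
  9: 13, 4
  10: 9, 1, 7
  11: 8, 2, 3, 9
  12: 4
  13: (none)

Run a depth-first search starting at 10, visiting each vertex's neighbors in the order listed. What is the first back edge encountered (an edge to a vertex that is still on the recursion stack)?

DFS from 10 (visiting each vertex's neighbors in the order listed); mark gray on enter, black on exit:
10 gray
  9 gray
    13 gray
    13 black
    4 gray
      4→13: 13 black — skip
    4 black
  9 black
  1 gray
    1→4: 4 black — skip
  1 black
  7 gray
    6 gray
      6→13: 13 black — skip
      12 gray
        12→4: 4 black — skip
      12 black
      11 gray
        8 gray
          8→9: 9 black — skip
          3 gray
            3→9: 9 black — skip
          3 black
          8→1: 1 black — skip
        8 black
        2 gray
          2→1: 1 black — skip
          2→8: 8 black — skip
          2→10: 10 is gray → back edge
First back edge: 2 → 10.

2->10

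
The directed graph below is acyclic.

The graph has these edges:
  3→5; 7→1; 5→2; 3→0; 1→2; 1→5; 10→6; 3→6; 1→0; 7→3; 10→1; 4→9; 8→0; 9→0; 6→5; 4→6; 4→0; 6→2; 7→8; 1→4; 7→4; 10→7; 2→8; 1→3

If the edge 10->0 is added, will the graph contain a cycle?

Adding 10→0 creates a cycle iff 0 can already reach 10.
Explore from 0: no path reaches 10. The graph stays acyclic.

No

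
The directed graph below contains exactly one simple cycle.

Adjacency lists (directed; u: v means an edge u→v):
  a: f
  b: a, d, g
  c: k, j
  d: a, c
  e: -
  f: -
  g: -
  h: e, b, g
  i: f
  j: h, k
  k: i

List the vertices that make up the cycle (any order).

b, c, d, h, j

DFS with gray/black marking from h:
h gray
  e gray
  e black
  b gray
    a gray
      f gray
      f black
    a black
    d gray
      d→a: a black — skip
      c gray
        k gray
          i gray
            i→f: f black — skip
          i black
        k black
        j gray
          j→h: h is gray → back edge
Back edge closes the cycle h → b → d → c → j → h; its vertices are {b, c, d, h, j}.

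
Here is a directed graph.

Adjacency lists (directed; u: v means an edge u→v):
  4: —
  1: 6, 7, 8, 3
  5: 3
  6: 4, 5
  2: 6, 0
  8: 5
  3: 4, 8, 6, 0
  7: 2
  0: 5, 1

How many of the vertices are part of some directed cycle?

A vertex is on a directed cycle iff it belongs to a strongly connected component of size ≥ 2 (or has a self-loop).
The vertices on cycles are {0, 1, 2, 3, 5, 6, 7, 8} — 8 in total.

8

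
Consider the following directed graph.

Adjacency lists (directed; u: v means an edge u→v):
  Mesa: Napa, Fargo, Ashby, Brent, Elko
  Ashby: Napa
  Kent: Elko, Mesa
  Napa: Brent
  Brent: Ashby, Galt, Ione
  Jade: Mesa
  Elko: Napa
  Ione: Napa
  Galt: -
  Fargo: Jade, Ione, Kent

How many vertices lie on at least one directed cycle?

A vertex is on a directed cycle iff it belongs to a strongly connected component of size ≥ 2 (or has a self-loop).
The vertices on cycles are {Ione, Jade, Kent, Mesa, Napa, Ashby, Brent, Fargo} — 8 in total.

8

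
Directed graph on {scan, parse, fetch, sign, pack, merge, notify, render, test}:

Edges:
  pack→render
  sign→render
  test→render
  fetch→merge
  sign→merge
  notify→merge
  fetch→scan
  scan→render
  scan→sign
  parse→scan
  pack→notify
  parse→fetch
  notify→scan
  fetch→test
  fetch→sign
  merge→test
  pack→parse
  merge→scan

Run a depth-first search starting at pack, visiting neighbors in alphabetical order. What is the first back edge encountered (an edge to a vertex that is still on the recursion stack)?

DFS from pack (visiting neighbors in alphabetical order); mark gray on enter, black on exit:
pack gray
  notify gray
    merge gray
      scan gray
        render gray
        render black
        sign gray
          sign→merge: merge is gray → back edge
First back edge: sign → merge.

sign->merge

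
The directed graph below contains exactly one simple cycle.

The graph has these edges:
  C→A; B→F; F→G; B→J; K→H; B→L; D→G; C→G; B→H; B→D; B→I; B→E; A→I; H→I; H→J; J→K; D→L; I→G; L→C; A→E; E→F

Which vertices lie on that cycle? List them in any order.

H, J, K

DFS with gray/black marking from H:
H gray
  I gray
    G gray
    G black
  I black
  J gray
    K gray
      K→H: H is gray → back edge
Back edge closes the cycle H → J → K → H; its vertices are {H, J, K}.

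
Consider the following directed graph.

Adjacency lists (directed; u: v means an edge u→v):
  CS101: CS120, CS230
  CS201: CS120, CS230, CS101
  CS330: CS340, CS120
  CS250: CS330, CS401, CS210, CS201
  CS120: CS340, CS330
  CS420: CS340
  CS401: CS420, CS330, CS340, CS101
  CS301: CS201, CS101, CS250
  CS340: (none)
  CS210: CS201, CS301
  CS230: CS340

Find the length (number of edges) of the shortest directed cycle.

2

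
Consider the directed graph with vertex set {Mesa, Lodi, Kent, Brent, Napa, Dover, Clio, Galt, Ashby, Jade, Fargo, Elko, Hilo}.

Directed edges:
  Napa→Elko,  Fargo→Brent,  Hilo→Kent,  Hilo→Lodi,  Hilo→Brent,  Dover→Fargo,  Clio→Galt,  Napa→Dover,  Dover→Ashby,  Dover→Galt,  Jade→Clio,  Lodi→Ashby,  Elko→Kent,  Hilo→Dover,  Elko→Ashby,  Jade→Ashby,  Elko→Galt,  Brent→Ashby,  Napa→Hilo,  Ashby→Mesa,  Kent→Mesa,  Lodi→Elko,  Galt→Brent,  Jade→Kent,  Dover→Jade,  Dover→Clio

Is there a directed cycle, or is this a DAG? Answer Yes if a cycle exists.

No

DFS with white/gray/black marking, starting from Galt:
Galt gray
  Brent gray
    Ashby gray
      Mesa gray
      Mesa black
    Ashby black
  Brent black
Galt black
Lodi gray
  Lodi→Ashby: Ashby black — skip
  Elko gray
    Elko→Galt: Galt black — skip
    Kent gray
      Kent→Mesa: Mesa black — skip
    Kent black
    Elko→Ashby: Ashby black — skip
  Elko black
Lodi black
Napa gray
  Napa→Elko: Elko black — skip
  Dover gray
    Fargo gray
      Fargo→Brent: Brent black — skip
    Fargo black
    Dover→Galt: Galt black — skip
    Dover→Ashby: Ashby black — skip
    Clio gray
      Clio→Galt: Galt black — skip
    Clio black
    Jade gray
      Jade→Clio: Clio black — skip
      Jade→Ashby: Ashby black — skip
      Jade→Kent: Kent black — skip
    Jade black
  Dover black
  Hilo gray
    Hilo→Kent: Kent black — skip
    Hilo→Dover: Dover black — skip
    Hilo→Lodi: Lodi black — skip
    Hilo→Brent: Brent black — skip
  Hilo black
Napa black
Every edge goes to a white or black vertex — no back edge, so the graph is acyclic.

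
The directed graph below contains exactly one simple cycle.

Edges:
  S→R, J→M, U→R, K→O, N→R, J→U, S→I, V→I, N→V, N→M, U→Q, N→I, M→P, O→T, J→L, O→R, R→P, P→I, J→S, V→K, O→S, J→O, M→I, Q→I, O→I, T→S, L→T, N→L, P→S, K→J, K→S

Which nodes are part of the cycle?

P, R, S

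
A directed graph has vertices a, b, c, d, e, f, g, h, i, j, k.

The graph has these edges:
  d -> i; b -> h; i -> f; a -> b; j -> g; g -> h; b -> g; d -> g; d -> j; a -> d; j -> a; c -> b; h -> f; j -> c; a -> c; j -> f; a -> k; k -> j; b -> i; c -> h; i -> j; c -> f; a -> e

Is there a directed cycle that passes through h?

No

h lies on a cycle iff there is a path from h back to itself.
Exploring from h, it never reaches itself; equivalently, its strongly connected component is a singleton.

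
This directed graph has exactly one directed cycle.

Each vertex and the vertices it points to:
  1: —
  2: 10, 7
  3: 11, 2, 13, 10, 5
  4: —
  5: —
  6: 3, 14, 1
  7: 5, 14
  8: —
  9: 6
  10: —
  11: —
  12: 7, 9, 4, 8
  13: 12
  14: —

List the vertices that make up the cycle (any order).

DFS with gray/black marking from 9:
9 gray
  6 gray
    3 gray
      11 gray
      11 black
      2 gray
        10 gray
        10 black
        7 gray
          5 gray
          5 black
          14 gray
          14 black
        7 black
      2 black
      13 gray
        12 gray
          12→7: 7 black — skip
          12→9: 9 is gray → back edge
Back edge closes the cycle 9 → 6 → 3 → 13 → 12 → 9; its vertices are {3, 6, 9, 12, 13}.

3, 6, 9, 12, 13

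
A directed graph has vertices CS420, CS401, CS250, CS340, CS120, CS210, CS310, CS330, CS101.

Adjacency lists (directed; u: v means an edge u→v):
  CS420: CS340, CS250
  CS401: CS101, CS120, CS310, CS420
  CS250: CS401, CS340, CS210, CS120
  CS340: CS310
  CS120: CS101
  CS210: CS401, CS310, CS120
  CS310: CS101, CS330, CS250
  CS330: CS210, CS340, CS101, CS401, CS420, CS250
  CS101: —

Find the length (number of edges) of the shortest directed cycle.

3

For each vertex v, BFS finds the shortest path from v back to v.
The shortest such closed walk is CS330 → CS340 → CS310 → CS330, length 3.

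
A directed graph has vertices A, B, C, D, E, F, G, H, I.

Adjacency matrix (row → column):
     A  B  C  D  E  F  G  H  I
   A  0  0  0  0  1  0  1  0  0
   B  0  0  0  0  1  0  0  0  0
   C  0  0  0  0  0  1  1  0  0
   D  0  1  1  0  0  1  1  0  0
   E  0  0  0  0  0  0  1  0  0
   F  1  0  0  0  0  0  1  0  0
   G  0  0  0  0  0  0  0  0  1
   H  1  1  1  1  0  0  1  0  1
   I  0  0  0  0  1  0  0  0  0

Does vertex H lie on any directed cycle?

No

H lies on a cycle iff there is a path from H back to itself.
Exploring from H, it never reaches itself; equivalently, its strongly connected component is a singleton.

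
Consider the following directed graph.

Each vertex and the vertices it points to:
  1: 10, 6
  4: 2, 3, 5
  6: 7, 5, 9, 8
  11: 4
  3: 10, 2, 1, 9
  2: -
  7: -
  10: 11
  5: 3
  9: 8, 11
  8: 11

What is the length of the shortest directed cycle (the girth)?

4

For each vertex v, BFS finds the shortest path from v back to v.
The shortest such closed walk is 4 → 3 → 10 → 11 → 4, length 4.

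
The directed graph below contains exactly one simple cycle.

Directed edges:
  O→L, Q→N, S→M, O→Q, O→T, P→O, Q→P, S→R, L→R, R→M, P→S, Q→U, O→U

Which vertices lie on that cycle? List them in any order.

DFS with gray/black marking from O:
O gray
  L gray
    R gray
      M gray
      M black
    R black
  L black
  T gray
  T black
  Q gray
    N gray
    N black
    U gray
    U black
    P gray
      P→O: O is gray → back edge
Back edge closes the cycle O → Q → P → O; its vertices are {O, P, Q}.

O, P, Q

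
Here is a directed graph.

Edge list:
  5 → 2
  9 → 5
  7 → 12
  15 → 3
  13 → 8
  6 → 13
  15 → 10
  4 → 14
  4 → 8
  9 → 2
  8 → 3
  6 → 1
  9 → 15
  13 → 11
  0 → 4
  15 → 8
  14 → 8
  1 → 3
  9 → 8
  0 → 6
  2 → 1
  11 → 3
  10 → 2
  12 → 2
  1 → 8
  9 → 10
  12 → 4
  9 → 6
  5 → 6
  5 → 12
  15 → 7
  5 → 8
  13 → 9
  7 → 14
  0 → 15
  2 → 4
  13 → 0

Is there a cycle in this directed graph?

Yes

DFS with white/gray/black marking, starting from 11:
11 gray
  3 gray
  3 black
11 black
0 gray
  4 gray
    8 gray
      8→3: 3 black — skip
    8 black
    14 gray
      14→8: 8 black — skip
    14 black
  4 black
  6 gray
    1 gray
      1→3: 3 black — skip
      1→8: 8 black — skip
    1 black
    13 gray
      13→8: 8 black — skip
      9 gray
        15 gray
          15→3: 3 black — skip
          7 gray
            12 gray
              12→4: 4 black — skip
              2 gray
                2→4: 4 black — skip
                2→1: 1 black — skip
              2 black
            12 black
            7→14: 14 black — skip
          7 black
          15→8: 8 black — skip
          10 gray
            10→2: 2 black — skip
          10 black
        15 black
        9→6: 6 is gray → back edge
Back edge found, so a cycle exists: 6 → 13 → 9 → 6.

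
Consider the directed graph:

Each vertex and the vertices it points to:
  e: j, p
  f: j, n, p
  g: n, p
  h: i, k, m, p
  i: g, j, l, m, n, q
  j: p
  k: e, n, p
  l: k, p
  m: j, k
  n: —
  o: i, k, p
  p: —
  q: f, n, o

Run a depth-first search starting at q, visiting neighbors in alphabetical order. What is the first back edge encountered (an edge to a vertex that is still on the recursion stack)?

i->q

DFS from q (visiting neighbors in alphabetical order); mark gray on enter, black on exit:
q gray
  f gray
    j gray
      p gray
      p black
    j black
    n gray
    n black
    f→p: p black — skip
  f black
  q→n: n black — skip
  o gray
    i gray
      g gray
        g→n: n black — skip
        g→p: p black — skip
      g black
      i→j: j black — skip
      l gray
        k gray
          e gray
            e→j: j black — skip
            e→p: p black — skip
          e black
          k→n: n black — skip
          k→p: p black — skip
        k black
        l→p: p black — skip
      l black
      m gray
        m→j: j black — skip
        m→k: k black — skip
      m black
      i→n: n black — skip
      i→q: q is gray → back edge
First back edge: i → q.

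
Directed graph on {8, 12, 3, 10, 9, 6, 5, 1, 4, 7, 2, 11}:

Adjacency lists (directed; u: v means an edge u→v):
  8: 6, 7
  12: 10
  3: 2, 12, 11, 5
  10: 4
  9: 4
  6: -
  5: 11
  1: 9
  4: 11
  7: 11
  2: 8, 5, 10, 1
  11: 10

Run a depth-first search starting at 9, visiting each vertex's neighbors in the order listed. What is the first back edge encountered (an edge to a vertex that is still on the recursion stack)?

DFS from 9 (visiting each vertex's neighbors in the order listed); mark gray on enter, black on exit:
9 gray
  4 gray
    11 gray
      10 gray
        10→4: 4 is gray → back edge
First back edge: 10 → 4.

10→4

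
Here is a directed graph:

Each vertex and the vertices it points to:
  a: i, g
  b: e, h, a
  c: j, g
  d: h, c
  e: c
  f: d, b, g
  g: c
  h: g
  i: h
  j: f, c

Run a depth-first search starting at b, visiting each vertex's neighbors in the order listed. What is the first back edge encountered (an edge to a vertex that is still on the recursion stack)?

g→c

DFS from b (visiting each vertex's neighbors in the order listed); mark gray on enter, black on exit:
b gray
  e gray
    c gray
      j gray
        f gray
          d gray
            h gray
              g gray
                g→c: c is gray → back edge
First back edge: g → c.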